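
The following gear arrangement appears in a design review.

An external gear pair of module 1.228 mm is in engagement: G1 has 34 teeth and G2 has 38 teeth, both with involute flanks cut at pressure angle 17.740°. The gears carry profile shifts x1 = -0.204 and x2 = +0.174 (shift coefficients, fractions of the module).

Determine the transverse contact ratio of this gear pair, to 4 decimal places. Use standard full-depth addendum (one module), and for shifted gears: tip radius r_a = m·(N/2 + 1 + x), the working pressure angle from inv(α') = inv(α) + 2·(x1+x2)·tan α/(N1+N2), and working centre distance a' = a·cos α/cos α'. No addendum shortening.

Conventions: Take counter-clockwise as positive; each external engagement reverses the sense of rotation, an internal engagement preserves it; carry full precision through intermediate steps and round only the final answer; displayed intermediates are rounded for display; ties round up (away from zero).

1.8151

topology: single-mesh involute geometry — m = 1.228, 34T/38T pair
base radii: r_b1 = 19.883325, r_b2 = 22.222540
tip radii: r_a1 = 21.853488, r_a2 = 24.773672
inv(α') = inv(17.740°) + 2·(-0.204+0.174)·tan α/(34+38) = 0.01002212  ⇒  α' = 17.58939°
a' = a·cos α / cos α' = 44.2080·cos 17.740°/cos 17.58939° = 44.171008
action lengths: √(r_a1²−r_b1²) = 9.067983, √(r_a2²−r_b2²) = 10.949591
base pitch p_b = π·m·cos α = 3.674430
CR = (9.067983 + 10.949591 − 44.171008·sin 17.58939°)/3.674430 = 1.815081
contact ratio ≈ 1.8151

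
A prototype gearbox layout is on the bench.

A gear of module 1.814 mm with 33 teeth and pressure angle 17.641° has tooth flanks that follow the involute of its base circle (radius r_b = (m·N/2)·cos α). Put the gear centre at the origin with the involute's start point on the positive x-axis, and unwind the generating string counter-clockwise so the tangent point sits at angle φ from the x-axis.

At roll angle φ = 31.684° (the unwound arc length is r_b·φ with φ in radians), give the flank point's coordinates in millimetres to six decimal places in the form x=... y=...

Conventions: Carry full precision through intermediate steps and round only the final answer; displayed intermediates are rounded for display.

class = single-mesh tooth geometry [base-circle involute, m = 1.814, 33T]
pitch radius r_p = m·N/2 = 1.814·33/2 = 29.931000
base radius r_b = r_p·cos α = 29.931000·cos 17.641° = 28.523466
roll angle φ = 31.684° = 0.55299012 rad
x = r_b·(cos φ + φ·sin φ) = 32.556886
y = r_b·(sin φ − φ·cos φ) = 1.559172

x=32.556886 y=1.559172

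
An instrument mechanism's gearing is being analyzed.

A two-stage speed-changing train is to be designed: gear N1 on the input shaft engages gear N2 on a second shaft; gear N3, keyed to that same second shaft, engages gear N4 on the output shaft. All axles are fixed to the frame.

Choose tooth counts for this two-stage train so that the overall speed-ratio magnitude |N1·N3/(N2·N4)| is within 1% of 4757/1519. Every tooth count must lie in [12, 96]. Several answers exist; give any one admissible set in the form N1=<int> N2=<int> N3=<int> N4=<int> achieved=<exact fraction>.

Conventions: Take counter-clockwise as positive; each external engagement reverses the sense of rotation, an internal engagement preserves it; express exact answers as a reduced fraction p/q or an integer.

N1=67 N2=31 N3=71 N4=49 achieved=4757/1519

design class (target 4757/1519): fixed-axis compound train
target = 4757/1519 in lowest terms: an exact hit needs N1·N3 = k·4757 and N2·N4 = k·1519 for one integer k, every count in [12, 96]; additionally prefer no 1:1 stage (N1 ≠ N2, N3 ≠ N4)
k = 1: N1·N3 = 4757 = 67·71, N2·N4 = 1519 = 31·49
achieved = 67·71/(31·49) = 4757/1519; |achieved − target| = 0 ≤ 4757/151900 ✓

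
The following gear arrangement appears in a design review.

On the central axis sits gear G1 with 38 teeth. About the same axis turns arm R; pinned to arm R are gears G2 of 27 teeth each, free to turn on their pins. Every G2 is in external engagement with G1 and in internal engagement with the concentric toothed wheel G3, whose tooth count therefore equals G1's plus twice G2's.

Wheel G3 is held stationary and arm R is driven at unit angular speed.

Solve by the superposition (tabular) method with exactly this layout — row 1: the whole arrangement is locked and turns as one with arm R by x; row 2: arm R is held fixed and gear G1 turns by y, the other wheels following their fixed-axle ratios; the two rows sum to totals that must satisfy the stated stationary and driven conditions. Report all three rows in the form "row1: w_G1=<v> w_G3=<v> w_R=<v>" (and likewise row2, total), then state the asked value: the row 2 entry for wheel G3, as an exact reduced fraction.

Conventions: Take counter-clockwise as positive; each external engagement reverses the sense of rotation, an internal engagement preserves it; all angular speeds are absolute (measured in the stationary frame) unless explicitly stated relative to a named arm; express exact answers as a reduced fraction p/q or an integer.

row1: w_G1=1 w_G3=1 w_R=1
row2: w_G1=46/19 w_G3=-1 w_R=0
total: w_G1=65/19 w_G3=0 w_R=1
asked value: -1

topology: planetary set — G1 38T / G2 27T / G3 92T, arm = carrier (Willis)
row 1: whole set turns with the arm by x
row 2: sun turns y, ring = −(38/92)·y, arm 0
boundary: total ω_ring = x − (38/92)·y = 0 and total ω_arm = x = 1  ⇒  y = 46/19, x = 1
row 2 ring = −(38/92)·46/19 = -1
totals (row 1 + row 2): sun 1 + 46/19 = 65/19, ring 1 + (-1) = 0, arm 1 + 0 = 1
asked cell (row2, ring) = -1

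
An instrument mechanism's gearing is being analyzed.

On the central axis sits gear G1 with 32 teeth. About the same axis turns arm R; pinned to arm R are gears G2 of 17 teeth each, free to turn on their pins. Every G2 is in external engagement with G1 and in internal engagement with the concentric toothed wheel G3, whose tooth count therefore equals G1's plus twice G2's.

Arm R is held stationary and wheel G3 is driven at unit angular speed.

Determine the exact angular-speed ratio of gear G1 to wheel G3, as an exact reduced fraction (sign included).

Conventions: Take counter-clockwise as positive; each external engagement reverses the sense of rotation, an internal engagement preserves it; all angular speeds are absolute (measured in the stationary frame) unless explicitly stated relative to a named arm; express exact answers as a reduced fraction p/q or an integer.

-33/16

planetary set (32T centre, 17T on arm, 66T internal) — Willis relation
ring teeth: 32 + 2·17 = 66
32(ω_sun−ω_arm) = −66(ω_ring−ω_arm),  ω_arm = 0, ω_ring = 1
ω_sun = 0 − (66/32)(1−0) = -33/16
ω_out/ω_in = -33/16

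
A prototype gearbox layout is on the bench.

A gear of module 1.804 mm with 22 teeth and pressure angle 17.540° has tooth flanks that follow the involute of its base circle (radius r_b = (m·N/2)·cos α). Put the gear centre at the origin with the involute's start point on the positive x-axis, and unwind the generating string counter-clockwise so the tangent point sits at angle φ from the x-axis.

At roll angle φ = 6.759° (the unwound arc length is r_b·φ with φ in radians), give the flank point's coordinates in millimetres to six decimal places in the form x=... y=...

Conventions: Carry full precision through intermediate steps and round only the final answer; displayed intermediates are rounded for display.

topology: single-mesh involute geometry — m = 1.804, N = 22
pitch radius r_p = m·N/2 = 1.804·22/2 = 19.844000
base radius r_b = r_p·cos α = 19.844000·cos 17.540° = 18.921389
roll angle φ = 6.759° = 0.11796680 rad
x = r_b·(cos φ + φ·sin φ) = 19.052588
y = r_b·(sin φ − φ·cos φ) = 0.010340

x=19.052588 y=0.010340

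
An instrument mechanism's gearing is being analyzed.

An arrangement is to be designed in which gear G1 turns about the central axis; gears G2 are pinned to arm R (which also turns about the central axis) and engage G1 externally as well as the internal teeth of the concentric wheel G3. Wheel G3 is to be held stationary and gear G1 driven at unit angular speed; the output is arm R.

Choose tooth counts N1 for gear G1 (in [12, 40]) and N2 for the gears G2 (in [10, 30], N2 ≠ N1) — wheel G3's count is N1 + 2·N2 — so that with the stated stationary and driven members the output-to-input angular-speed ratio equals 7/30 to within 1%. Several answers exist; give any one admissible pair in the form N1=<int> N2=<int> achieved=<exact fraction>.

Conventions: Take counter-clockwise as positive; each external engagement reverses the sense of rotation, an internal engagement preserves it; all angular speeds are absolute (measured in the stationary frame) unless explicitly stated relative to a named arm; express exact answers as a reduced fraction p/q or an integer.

N1=14 N2=16 achieved=7/30

topology: planetary set — design target 7/30, arm = carrier (Willis)
Willis with ω_ring = 0: ω_arm/ω_sun = N1/(N1+N3); set equal to 7/30  ⇒  N3/N1 = 1/(7/30) − 1 = 23/7
N3 = N1 + 2·N2  ⇒  N2/N1 = (N3/N1 − 1)/2 = (23/7 − 1)/2 = 8/7
smallest multiple with N1 ≥ 12 and N2 ≥ 10: k = 2  ⇒  N1 = 2·7 = 14, N2 = 2·8 = 16 (N1 ≤ 40, N2 ≤ 30, N2 ≠ N1 ✓), N3 = 14 + 2·16 = 46
check: N1/(N1+N3) with N1 = 14, N3 = 46 gives 7/30; |achieved − target| = 0 ≤ 7/3000 ✓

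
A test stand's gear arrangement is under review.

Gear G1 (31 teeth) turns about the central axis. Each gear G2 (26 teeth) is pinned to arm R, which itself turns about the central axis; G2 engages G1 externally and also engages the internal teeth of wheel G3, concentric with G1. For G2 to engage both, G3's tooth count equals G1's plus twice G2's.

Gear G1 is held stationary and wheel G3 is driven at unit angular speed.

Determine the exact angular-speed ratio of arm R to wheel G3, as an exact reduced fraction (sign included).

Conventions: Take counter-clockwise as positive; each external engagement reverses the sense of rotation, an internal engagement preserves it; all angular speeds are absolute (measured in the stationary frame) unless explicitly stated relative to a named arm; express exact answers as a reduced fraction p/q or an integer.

recognized (axles ride arm R): planetary set, 31/26/83 teeth
ring teeth: 31 + 2·26 = 83
31(ω_sun−ω_arm) = −83(ω_ring−ω_arm),  ω_sun = 0, ω_ring = 1
31(0−ω_arm) = −83(1−ω_arm)  ⇒  114·ω_arm = 83  ⇒  ω_arm = 83/114
ω_out/ω_in = 83/114

83/114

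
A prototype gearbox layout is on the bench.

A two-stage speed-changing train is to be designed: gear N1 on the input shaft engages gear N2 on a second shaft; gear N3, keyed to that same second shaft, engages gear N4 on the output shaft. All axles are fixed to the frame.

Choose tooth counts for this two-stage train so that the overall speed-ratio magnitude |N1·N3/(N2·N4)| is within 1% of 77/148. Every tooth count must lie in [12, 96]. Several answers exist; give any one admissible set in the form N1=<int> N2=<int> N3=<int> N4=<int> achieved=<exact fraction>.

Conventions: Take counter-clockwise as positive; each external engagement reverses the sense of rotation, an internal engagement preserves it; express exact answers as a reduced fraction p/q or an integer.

design class (target 77/148): fixed-axis compound train
target = 77/148 in lowest terms: an exact hit needs N1·N3 = k·77 and N2·N4 = k·148 for one integer k, every count in [12, 96]; additionally prefer no 1:1 stage (N1 ≠ N2, N3 ≠ N4)
k = 1…3: no 1:1-free in-range split of k·77 and k·148 into factor pairs; take k = 4
k = 4: N1·N3 = 308 = 14·22, N2·N4 = 592 = 16·37
achieved = 14·22/(16·37) = 77/148; |achieved − target| = 0 ≤ 77/14800 ✓

N1=14 N2=16 N3=22 N4=37 achieved=77/148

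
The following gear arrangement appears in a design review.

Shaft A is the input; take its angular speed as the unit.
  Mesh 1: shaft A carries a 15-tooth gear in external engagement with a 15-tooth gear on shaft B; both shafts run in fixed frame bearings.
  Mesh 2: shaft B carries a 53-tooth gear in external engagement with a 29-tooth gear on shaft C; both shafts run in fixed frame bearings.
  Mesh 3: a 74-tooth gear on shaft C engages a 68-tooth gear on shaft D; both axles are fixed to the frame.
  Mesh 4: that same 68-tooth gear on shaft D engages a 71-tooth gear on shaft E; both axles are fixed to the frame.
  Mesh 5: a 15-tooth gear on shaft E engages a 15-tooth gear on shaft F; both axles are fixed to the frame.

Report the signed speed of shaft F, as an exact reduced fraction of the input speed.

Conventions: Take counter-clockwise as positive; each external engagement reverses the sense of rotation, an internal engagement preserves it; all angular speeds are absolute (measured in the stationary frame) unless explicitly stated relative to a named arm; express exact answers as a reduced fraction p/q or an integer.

-3922/2059

5-mesh fixed-axis compound train (all bearings frame-fixed)
mesh 1 [15T→15T]: |ω|/ω_in = 1×15/15 = 1, sense flips to −
mesh 2 [53T→29T]: |ω|/ω_in = 1×53/29 = 53/29, sense flips to +
mesh 3 [74T→68T]: |ω|/ω_in = (53/29)×74/68 = 1961/986, sense flips to −
mesh 4 [68T→71T]: |ω|/ω_in = (1961/986)×68/71 = 3922/2059, sense flips to +
mesh 5 [15T→15T]: |ω|/ω_in = (3922/2059)×15/15 = 3922/2059, sense flips to −
signed output speed (× input speed) = -3922/2059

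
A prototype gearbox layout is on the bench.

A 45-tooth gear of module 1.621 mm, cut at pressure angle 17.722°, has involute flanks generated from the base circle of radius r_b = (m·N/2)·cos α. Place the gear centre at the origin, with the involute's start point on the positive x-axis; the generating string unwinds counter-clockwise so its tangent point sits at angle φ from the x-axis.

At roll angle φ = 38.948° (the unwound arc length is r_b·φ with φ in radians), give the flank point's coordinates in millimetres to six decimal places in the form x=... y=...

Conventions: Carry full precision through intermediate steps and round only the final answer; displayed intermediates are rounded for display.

recognized (one wheel, involute flank): single-mesh tooth geometry, m = 1.621, N = 45
pitch radius r_p = m·N/2 = 1.621·45/2 = 36.472500
base radius r_b = r_p·cos α = 36.472500·cos 17.722° = 34.741686
roll angle φ = 38.948° = 0.67977084 rad
x = r_b·(cos φ + φ·sin φ) = 41.864802
y = r_b·(sin φ − φ·cos φ) = 3.472279

x=41.864802 y=3.472279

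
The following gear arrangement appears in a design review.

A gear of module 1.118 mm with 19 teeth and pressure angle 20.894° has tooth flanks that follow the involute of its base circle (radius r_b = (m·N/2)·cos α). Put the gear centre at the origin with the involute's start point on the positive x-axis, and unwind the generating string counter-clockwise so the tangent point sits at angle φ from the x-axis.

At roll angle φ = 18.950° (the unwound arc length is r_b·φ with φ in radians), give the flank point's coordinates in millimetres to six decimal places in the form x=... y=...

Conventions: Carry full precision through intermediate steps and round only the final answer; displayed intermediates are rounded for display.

x=10.450541 y=0.118360

topology: single-mesh involute geometry — m = 1.118, N = 19
pitch radius r_p = m·N/2 = 1.118·19/2 = 10.621000
base radius r_b = r_p·cos α = 10.621000·cos 20.894° = 9.922582
roll angle φ = 18.950° = 0.33073989 rad
x = r_b·(cos φ + φ·sin φ) = 10.450541
y = r_b·(sin φ − φ·cos φ) = 0.118360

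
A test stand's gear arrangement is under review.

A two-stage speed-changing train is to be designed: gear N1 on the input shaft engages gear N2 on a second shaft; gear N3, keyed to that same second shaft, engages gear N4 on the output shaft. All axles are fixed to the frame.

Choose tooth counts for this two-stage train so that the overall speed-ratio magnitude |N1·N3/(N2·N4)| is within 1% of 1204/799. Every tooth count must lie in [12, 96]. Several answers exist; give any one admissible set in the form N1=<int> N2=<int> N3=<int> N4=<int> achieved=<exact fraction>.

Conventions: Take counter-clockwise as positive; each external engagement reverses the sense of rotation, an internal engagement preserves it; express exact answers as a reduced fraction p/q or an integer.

N1=14 N2=17 N3=86 N4=47 achieved=1204/799

2-stage fixed-axis compound train for ratio 1204/799
target = 1204/799 in lowest terms: an exact hit needs N1·N3 = k·1204 and N2·N4 = k·799 for one integer k, every count in [12, 96]; additionally prefer no 1:1 stage (N1 ≠ N2, N3 ≠ N4)
k = 1: N1·N3 = 1204 = 14·86, N2·N4 = 799 = 17·47
achieved = 14·86/(17·47) = 1204/799; |achieved − target| = 0 ≤ 301/19975 ✓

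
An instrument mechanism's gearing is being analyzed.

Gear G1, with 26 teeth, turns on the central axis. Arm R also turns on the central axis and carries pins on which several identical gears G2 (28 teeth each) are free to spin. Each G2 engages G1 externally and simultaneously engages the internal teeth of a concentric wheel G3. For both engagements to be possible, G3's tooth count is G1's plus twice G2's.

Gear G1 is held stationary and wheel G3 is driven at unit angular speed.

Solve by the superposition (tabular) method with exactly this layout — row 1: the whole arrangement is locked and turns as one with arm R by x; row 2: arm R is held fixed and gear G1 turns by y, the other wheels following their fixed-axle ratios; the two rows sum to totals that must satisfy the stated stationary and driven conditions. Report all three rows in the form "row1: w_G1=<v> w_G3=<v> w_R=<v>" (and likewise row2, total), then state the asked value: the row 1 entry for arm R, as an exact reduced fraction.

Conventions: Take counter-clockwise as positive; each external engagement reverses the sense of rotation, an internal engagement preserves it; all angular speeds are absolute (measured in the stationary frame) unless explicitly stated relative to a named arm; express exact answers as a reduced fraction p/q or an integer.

row1: w_G1=41/54 w_G3=41/54 w_R=41/54
row2: w_G1=-41/54 w_G3=13/54 w_R=0
total: w_G1=0 w_G3=1 w_R=41/54
asked value: 41/54

topology: planetary set — G1 26T / G2 28T / G3 82T, arm = carrier (Willis)
superposition row 1 [locked train]: every member turns x
superposition row 2 [arm held]: sun y, ring −(26/82)·y, arm 0
boundary: total ω_sun = x + y = 0 and total ω_ring = x − (26/82)·y = 1  ⇒  y = -41/54, x = 41/54
row 2 ring = −(26/82)·(-41/54) = 13/54
totals (row 1 + row 2): sun 41/54 + (-41/54) = 0, ring 41/54 + 13/54 = 1, arm 41/54 + 0 = 41/54
asked cell (row1, arm) = 41/54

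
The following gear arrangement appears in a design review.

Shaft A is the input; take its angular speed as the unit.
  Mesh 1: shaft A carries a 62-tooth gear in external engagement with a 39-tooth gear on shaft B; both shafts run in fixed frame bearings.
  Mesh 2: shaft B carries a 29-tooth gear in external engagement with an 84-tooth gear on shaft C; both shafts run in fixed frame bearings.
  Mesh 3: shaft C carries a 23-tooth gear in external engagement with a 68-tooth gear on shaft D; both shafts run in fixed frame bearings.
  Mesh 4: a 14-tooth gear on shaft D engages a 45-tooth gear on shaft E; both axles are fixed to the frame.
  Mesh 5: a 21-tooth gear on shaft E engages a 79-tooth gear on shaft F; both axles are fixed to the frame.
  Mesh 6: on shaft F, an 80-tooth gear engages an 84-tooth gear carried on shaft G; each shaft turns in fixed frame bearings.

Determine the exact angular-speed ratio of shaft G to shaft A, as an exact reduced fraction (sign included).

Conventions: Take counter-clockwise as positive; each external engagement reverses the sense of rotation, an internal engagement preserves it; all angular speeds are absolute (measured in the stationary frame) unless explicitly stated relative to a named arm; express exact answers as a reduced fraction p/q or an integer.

class = fixed-axis compound train [6 meshes; 6 ratios multiply, 6 sense flips]
mesh 1 [62T→39T]: running ratio 62/39, sense −
mesh 2 [29T→84T]: running ratio 899/1638, sense +
mesh 3 [23T→68T]: running ratio 20677/111384, sense −
mesh 4 [14T→45T]: running ratio 20677/358020, sense +
mesh 5 [21T→79T]: running ratio 144739/9427860, sense −
mesh 6 [80T→84T]: running ratio 20677/1414179, sense +
ω_out/ω_in = 20677/1414179

20677/1414179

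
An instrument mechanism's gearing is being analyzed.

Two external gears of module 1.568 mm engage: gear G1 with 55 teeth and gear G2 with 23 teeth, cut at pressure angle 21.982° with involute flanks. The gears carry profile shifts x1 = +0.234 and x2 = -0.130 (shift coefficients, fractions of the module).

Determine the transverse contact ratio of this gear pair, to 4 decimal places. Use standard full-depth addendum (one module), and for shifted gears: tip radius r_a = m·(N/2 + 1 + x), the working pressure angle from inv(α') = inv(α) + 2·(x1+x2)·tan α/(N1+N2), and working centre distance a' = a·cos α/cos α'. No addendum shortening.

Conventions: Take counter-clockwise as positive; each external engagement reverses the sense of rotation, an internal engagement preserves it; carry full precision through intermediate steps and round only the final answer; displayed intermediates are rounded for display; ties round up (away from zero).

class = single-mesh tooth geometry [involute pair 55T × 23T, m = 1.568]
base radii: r_b1 = 39.985240, r_b2 = 16.721101
tip radii: r_a1 = 45.054912, r_a2 = 19.396160
inv(α') = inv(21.982°) + 2·(+0.234-0.130)·tan α/(55+23) = 0.02107898  ⇒  α' = 22.35351°
a' = a·cos α / cos α' = 61.1520·cos 21.982°/cos 22.35351° = 61.313769
action lengths: √(r_a1²−r_b1²) = 20.763565, √(r_a2²−r_b2²) = 9.829335
base pitch p_b = π·m·cos α = 4.567903
CR = (20.763565 + 9.829335 − 61.313769·sin 22.35351°)/4.567903 = 1.592424
contact ratio ≈ 1.5924

1.5924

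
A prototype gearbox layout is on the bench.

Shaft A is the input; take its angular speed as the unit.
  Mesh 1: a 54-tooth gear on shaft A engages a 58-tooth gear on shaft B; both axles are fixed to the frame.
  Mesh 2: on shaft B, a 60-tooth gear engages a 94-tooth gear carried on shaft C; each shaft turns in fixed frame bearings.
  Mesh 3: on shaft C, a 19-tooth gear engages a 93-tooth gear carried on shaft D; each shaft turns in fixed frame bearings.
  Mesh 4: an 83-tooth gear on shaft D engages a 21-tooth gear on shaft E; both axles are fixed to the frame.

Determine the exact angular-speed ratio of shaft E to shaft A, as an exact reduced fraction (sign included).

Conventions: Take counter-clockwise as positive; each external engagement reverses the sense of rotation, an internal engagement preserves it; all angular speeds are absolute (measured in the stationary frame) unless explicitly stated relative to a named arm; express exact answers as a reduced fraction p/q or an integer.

class = fixed-axis compound train [4 meshes; 4 ratios multiply, 4 sense flips]
mesh 1 [54T→58T]: running ratio 27/29, sense −
mesh 2 [60T→94T]: running ratio 810/1363, sense +
mesh 3 [19T→93T]: running ratio 5130/42253, sense −
mesh 4 [83T→21T]: running ratio 141930/295771, sense +
ω_out/ω_in = 141930/295771

141930/295771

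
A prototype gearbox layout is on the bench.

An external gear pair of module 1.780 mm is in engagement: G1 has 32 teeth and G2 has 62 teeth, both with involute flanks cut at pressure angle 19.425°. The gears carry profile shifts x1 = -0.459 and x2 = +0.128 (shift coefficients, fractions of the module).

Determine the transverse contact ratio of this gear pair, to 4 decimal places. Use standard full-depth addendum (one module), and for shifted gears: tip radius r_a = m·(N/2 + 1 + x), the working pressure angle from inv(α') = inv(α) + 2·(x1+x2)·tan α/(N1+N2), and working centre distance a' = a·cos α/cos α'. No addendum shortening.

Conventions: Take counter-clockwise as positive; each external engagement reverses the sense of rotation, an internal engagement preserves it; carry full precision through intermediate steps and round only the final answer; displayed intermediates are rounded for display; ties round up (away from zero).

class = single-mesh tooth geometry [involute pair 32T × 62T, m = 1.780]
base radii: r_b1 = 26.858851, r_b2 = 52.039024
tip radii: r_a1 = 29.442980, r_a2 = 57.187840
inv(α') = inv(19.425°) + 2·(-0.459+0.128)·tan α/(32+62) = 0.01113237  ⇒  α' = 18.19948°
a' = a·cos α / cos α' = 83.6600·cos 19.425°/cos 18.19948° = 83.052592
action lengths: √(r_a1²−r_b1²) = 12.061973, √(r_a2²−r_b2²) = 23.714743
base pitch p_b = π·m·cos α = 5.273723
CR = (12.061973 + 23.714743 − 83.052592·sin 18.19948°)/5.273723 = 1.865324
contact ratio ≈ 1.8653

1.8653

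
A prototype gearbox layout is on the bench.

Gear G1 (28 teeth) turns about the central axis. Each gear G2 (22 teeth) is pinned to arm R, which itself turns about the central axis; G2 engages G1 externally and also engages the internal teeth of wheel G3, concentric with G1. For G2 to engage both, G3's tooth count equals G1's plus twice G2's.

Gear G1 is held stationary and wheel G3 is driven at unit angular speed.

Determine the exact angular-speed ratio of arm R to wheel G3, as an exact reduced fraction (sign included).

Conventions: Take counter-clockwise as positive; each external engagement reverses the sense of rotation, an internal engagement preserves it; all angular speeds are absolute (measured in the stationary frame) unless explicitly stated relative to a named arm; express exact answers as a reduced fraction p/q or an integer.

18/25

class = planetary set [G3 = 28+2·22 = 72; Willis about the carrier]
ring teeth: 28 + 2·22 = 72
28(ω_sun−ω_arm) = −72(ω_ring−ω_arm),  ω_sun = 0, ω_ring = 1
28(0−ω_arm) = −72(1−ω_arm)  ⇒  100·ω_arm = 72  ⇒  ω_arm = 18/25
ω_out/ω_in = 18/25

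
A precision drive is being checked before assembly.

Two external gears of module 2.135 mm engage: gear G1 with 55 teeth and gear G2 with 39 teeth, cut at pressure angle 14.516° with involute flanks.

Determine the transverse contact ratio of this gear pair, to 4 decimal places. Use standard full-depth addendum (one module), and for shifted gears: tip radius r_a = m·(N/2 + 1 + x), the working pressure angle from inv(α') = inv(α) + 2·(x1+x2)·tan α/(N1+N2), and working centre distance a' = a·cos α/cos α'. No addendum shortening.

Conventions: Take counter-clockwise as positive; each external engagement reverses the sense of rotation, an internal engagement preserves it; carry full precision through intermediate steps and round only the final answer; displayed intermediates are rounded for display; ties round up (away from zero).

2.1000

topology: single-mesh involute geometry — m = 2.135, 55T/39T pair
base radii: r_b1 = 56.838261, r_b2 = 40.303494
tip radii: r_a1 = 60.847500, r_a2 = 43.767500
no profile shift: α' = α, a' = a
action lengths: √(r_a1²−r_b1²) = 21.721656, √(r_a2²−r_b2²) = 17.065240
base pitch p_b = π·m·cos α = 6.493188
CR = (21.721656 + 17.065240 − 100.345000·sin 14.51600°)/6.493188 = 2.099953
contact ratio ≈ 2.1000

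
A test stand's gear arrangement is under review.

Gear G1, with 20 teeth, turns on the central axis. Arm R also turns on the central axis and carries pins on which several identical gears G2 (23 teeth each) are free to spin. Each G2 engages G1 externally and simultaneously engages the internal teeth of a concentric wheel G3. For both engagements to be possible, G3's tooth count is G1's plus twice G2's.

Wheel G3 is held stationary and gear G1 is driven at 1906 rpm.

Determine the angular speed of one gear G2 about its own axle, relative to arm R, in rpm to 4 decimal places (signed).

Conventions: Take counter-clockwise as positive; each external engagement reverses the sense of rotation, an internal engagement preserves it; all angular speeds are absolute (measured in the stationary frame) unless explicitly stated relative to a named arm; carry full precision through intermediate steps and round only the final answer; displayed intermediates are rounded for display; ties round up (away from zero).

recognized (axles ride arm R): planetary set, 20/23/66 teeth
normalise by the input: solve with ω_sun = 1, then scale by 1906 rpm
ring teeth: 20 + 2·23 = 66
20(ω_sun−ω_arm) = −66(ω_ring−ω_arm),  ω_ring = 0, ω_sun = 1
20(1−ω_arm) = −66(0−ω_arm)  ⇒  86·ω_arm = 20  ⇒  ω_arm = 10/43
sun–planet mesh: 20·(1−10/43) = −23·(ω_p−ω_arm)  ⇒  ω_p−ω_arm = -660/989
scale: ω_p−ω_arm = -660/989 × 1906 rpm = -1271.9515 rpm

-1271.9515 rpm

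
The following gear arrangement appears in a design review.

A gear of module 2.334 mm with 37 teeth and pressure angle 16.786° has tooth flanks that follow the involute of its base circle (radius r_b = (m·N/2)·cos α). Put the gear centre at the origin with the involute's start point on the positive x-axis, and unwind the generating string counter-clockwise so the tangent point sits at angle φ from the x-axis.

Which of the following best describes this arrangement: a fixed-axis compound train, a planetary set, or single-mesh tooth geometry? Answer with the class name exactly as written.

topology: single-mesh involute geometry — m = 2.334, N = 37
classification: single-mesh tooth geometry

single-mesh tooth geometry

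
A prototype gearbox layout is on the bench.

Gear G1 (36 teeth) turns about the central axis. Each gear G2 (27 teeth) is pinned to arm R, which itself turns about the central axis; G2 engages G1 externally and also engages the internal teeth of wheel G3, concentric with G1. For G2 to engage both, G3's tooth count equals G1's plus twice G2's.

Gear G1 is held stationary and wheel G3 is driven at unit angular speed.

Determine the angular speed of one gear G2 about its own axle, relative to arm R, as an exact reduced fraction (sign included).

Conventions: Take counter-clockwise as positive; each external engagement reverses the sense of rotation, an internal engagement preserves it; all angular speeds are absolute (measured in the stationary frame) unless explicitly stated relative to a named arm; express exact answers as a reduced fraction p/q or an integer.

20/21

class = planetary set [G3 = 36+2·27 = 90; Willis about the carrier]
ring teeth: 36 + 2·27 = 90
36(ω_sun−ω_arm) = −90(ω_ring−ω_arm),  ω_sun = 0, ω_ring = 1
36(0−ω_arm) = −90(1−ω_arm)  ⇒  126·ω_arm = 90  ⇒  ω_arm = 5/7
sun–planet mesh: 36·(0−5/7) = −27·(ω_p−ω_arm)  ⇒  ω_p−ω_arm = 20/21
exact speed ratio = 20/21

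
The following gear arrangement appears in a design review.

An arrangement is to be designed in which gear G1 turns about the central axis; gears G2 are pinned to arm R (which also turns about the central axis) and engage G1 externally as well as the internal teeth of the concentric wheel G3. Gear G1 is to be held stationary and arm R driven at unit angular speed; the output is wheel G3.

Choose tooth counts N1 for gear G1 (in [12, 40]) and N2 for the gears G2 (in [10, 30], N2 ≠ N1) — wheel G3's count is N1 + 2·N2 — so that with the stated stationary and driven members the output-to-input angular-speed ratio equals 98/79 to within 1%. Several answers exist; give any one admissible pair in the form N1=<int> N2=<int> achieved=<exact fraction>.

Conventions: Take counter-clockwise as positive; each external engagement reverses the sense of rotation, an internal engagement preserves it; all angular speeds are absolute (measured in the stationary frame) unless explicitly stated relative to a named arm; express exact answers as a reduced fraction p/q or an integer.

planetary set to be sized for 98/79 (Willis relation)
Willis with ω_sun = 0: ω_ring/ω_arm = (N1+N3)/N3; set equal to 98/79  ⇒  N3/N1 = 1/(98/79 − 1) = 79/19
N3 = N1 + 2·N2  ⇒  N2/N1 = (N3/N1 − 1)/2 = (79/19 − 1)/2 = 30/19
smallest multiple with N1 ≥ 12 and N2 ≥ 10: k = 1  ⇒  N1 = 1·19 = 19, N2 = 1·30 = 30 (N1 ≤ 40, N2 ≤ 30, N2 ≠ N1 ✓), N3 = 19 + 2·30 = 79
check: (N1+N3)/N3 with N1 = 19, N3 = 79 gives 98/79; |achieved − target| = 0 ≤ 49/3950 ✓

N1=19 N2=30 achieved=98/79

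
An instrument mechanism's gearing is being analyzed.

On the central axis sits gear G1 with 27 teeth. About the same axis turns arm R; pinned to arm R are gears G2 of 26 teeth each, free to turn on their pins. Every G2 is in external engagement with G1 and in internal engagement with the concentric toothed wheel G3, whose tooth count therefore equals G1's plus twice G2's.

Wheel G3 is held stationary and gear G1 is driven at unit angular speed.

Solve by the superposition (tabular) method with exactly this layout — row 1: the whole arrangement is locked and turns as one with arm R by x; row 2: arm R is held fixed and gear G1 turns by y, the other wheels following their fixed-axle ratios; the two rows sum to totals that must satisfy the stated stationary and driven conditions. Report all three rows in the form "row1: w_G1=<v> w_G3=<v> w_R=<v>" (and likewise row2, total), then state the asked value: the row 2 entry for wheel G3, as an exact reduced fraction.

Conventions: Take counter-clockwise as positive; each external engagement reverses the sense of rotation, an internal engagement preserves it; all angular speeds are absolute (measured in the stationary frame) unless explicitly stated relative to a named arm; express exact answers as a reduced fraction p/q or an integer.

class = planetary set [G3 = 27+2·26 = 79; Willis about the carrier]
row 1: whole set turns with the arm by x
superposition row 2 [arm held]: sun y, ring −(27/79)·y, arm 0
boundary: total ω_ring = x − (27/79)·y = 0 and total ω_sun = x + y = 1  ⇒  y = 79/106, x = 27/106
row 2 ring = −(27/79)·79/106 = -27/106
totals (row 1 + row 2): sun 27/106 + 79/106 = 1, ring 27/106 + (-27/106) = 0, arm 27/106 + 0 = 27/106
asked cell (row2, ring) = -27/106

row1: w_G1=27/106 w_G3=27/106 w_R=27/106
row2: w_G1=79/106 w_G3=-27/106 w_R=0
total: w_G1=1 w_G3=0 w_R=27/106
asked value: -27/106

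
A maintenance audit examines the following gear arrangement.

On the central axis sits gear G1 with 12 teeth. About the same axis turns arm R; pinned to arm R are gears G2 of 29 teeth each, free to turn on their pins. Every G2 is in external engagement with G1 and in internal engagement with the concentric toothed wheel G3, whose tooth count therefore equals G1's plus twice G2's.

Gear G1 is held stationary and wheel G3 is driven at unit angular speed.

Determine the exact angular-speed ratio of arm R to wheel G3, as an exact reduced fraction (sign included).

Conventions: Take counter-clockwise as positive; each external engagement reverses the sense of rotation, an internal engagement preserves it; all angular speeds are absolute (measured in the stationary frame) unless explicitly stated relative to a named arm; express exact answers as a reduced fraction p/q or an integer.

class = planetary set [G3 = 12+2·29 = 70; Willis about the carrier]
ring teeth: 12 + 2·29 = 70
12(ω_sun−ω_arm) = −70(ω_ring−ω_arm),  ω_sun = 0, ω_ring = 1
12(0−ω_arm) = −70(1−ω_arm)  ⇒  82·ω_arm = 70  ⇒  ω_arm = 35/41
ω_out/ω_in = 35/41

35/41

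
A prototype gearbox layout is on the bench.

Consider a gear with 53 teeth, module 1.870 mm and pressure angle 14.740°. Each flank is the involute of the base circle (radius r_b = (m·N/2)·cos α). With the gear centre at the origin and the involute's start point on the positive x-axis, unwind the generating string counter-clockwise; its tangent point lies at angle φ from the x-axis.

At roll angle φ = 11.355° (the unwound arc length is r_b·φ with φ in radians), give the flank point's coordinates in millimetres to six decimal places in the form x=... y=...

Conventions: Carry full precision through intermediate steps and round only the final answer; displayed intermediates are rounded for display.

class = single-mesh tooth geometry [base-circle involute, m = 1.870, 53T]
pitch radius r_p = m·N/2 = 1.870·53/2 = 49.555000
base radius r_b = r_p·cos α = 49.555000·cos 14.740° = 47.924163
roll angle φ = 11.355° = 0.19818214 rad
x = r_b·(cos φ + φ·sin φ) = 48.856080
y = r_b·(sin φ − φ·cos φ) = 0.123857

x=48.856080 y=0.123857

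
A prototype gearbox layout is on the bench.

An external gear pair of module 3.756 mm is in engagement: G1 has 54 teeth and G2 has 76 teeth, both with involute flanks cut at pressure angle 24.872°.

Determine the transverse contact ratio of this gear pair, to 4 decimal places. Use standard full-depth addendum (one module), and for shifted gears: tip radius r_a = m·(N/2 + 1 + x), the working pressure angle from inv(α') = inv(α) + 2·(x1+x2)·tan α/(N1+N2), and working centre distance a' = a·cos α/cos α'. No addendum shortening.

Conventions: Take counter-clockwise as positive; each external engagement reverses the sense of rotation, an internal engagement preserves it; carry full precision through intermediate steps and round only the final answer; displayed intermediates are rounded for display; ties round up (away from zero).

single-mesh involute tooth geometry (54T engaging 76T at module 3.756)
base radii: r_b1 = 92.006003, r_b2 = 129.489930
tip radii: r_a1 = 105.168000, r_a2 = 146.484000
no profile shift: α' = α, a' = a
action lengths: √(r_a1²−r_b1²) = 50.943142, √(r_a2²−r_b2²) = 68.482993
base pitch p_b = π·m·cos α = 10.705385
CR = (50.943142 + 68.482993 − 244.140000·sin 24.87200°)/10.705385 = 1.563950
contact ratio ≈ 1.5639

1.5639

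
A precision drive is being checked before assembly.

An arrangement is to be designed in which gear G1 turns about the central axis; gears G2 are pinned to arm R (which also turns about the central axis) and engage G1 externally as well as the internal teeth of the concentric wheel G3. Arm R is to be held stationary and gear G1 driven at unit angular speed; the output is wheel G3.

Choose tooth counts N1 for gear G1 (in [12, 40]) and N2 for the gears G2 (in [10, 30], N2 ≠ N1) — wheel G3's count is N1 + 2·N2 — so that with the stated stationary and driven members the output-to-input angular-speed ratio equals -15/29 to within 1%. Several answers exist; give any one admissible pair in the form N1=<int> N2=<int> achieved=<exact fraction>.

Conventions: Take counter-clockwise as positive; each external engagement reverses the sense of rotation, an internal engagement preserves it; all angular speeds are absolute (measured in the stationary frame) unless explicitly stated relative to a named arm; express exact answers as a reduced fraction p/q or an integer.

planetary set to be sized for -15/29 (Willis relation)
Willis with ω_arm = 0: ω_ring/ω_sun = −N1/N3; set equal to -15/29  ⇒  N3/N1 = −1/(-15/29) = 29/15
N3 = N1 + 2·N2  ⇒  N2/N1 = (N3/N1 − 1)/2 = (29/15 − 1)/2 = 7/15
smallest multiple with N1 ≥ 12 and N2 ≥ 10: k = 2  ⇒  N1 = 2·15 = 30, N2 = 2·7 = 14 (N1 ≤ 40, N2 ≤ 30, N2 ≠ N1 ✓), N3 = 30 + 2·14 = 58
check: −N1/N3 with N1 = 30, N3 = 58 gives -15/29; |achieved − target| = 0 ≤ 3/580 ✓

N1=30 N2=14 achieved=-15/29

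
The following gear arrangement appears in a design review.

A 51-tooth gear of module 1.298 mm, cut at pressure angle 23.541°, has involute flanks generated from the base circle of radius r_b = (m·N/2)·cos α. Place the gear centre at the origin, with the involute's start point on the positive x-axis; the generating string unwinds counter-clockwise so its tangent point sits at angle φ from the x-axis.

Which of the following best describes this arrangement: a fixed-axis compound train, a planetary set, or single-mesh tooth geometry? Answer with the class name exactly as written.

single-mesh tooth geometry

recognized (one wheel, involute flank): single-mesh tooth geometry, m = 1.298, N = 51
classification: single-mesh tooth geometry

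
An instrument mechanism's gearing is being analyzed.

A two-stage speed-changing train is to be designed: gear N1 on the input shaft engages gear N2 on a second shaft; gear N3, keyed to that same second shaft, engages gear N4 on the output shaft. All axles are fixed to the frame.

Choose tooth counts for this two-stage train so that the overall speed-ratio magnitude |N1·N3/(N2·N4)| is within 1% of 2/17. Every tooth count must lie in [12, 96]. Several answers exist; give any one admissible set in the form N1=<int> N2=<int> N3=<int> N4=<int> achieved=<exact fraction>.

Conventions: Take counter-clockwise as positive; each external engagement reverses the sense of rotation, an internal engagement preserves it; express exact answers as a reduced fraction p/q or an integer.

N1=12 N2=17 N3=12 N4=72 achieved=2/17

topology: fixed-axis compound train — 2 stages, target 2/17
target = 2/17 in lowest terms: an exact hit needs N1·N3 = k·2 and N2·N4 = k·17 for one integer k, every count in [12, 96]; additionally prefer no 1:1 stage (N1 ≠ N2, N3 ≠ N4)
k = 1…71: no 1:1-free in-range split of k·2 and k·17 into factor pairs; take k = 72
k = 72: N1·N3 = 144 = 12·12, N2·N4 = 1224 = 17·72
achieved = 12·12/(17·72) = 2/17; |achieved − target| = 0 ≤ 1/850 ✓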